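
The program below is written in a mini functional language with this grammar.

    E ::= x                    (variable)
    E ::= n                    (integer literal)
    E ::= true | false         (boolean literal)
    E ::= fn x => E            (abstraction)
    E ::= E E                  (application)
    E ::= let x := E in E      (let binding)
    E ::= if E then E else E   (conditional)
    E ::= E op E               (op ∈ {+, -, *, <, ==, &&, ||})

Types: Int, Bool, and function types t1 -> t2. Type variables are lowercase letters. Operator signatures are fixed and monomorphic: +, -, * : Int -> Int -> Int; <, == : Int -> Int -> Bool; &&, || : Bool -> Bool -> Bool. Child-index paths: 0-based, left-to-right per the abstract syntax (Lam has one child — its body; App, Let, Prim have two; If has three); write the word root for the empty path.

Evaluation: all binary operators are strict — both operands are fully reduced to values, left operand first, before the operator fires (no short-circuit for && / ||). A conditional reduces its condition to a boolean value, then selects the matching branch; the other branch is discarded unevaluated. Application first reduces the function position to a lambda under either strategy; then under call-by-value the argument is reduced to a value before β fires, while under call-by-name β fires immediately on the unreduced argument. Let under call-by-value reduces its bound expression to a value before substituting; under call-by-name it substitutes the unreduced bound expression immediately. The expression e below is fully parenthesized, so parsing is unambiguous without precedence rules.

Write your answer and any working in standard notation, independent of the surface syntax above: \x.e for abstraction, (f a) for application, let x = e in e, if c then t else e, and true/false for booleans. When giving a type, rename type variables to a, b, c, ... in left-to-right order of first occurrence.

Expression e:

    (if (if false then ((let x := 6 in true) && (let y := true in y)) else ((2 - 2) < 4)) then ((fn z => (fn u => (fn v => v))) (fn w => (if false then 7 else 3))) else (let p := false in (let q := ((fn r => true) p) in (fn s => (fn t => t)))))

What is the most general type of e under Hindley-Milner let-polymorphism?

Answer: a -> b -> b

Working:
  unify Bool ~ Bool
let x : Int
  unify Bool ~ Bool
let y : Bool
y : Bool
  unify Bool ~ Bool
  unify Int ~ Int
  unify Int ~ Int
  unify Int ~ Int
  unify Int ~ Int
  unify Bool ~ Bool
  unify Bool ~ Bool
v : c
\v._ : c -> c
\u._ : b -> c -> c
\z._ : a -> b -> c -> c
  unify Bool ~ Bool
  unify Int ~ Int
\w._ : d -> Int
  unify a -> b -> c -> c ~ (d -> Int) -> e
  unify a ~ d -> Int
  unify b -> c -> c ~ e
_ _ : b -> c -> c
let p : Bool
\r._ : f -> Bool
p : Bool
  unify f -> Bool ~ Bool -> g
  unify f ~ Bool
  unify Bool ~ g
_ _ : Bool
let q : Bool
t : i
\t._ : i -> i
\s._ : h -> i -> i
  unify b -> c -> c ~ h -> i -> i
  unify b ~ h
  unify c -> c ~ i -> i
  unify c ~ i
  unify i ~ i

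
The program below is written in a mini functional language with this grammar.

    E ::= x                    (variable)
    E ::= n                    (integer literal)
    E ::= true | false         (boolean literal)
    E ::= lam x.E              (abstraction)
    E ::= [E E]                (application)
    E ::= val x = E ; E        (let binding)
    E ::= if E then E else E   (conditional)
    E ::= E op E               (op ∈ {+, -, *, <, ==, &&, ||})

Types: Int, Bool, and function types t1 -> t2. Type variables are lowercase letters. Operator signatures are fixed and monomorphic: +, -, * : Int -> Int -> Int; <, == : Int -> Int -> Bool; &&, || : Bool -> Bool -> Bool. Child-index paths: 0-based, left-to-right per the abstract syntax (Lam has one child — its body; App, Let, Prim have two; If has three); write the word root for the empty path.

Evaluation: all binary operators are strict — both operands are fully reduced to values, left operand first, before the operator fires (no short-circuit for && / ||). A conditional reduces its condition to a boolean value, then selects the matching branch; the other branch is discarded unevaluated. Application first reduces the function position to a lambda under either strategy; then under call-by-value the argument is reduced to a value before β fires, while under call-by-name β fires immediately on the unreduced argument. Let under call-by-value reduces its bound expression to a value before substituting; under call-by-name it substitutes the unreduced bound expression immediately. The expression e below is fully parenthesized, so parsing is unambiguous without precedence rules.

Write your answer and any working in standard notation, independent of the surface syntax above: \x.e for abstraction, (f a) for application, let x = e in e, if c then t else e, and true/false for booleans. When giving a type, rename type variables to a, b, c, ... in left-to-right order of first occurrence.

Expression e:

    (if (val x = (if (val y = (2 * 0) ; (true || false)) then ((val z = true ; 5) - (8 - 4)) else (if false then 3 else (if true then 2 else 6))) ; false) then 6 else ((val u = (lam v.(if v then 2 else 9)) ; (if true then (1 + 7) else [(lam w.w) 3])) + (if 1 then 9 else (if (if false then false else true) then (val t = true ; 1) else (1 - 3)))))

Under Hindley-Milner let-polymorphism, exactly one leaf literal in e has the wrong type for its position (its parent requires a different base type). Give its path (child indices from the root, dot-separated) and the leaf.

Working:
  unify Int ~ Int
  unify Int ~ Int
let y : Int
  unify Bool ~ Bool
  unify Bool ~ Bool
  unify Bool ~ Bool
let z : Bool
  unify Int ~ Int
  unify Int ~ Int
  unify Int ~ Int
  unify Int ~ Int
  unify Bool ~ Bool
  unify Bool ~ Bool
  unify Int ~ Int
  unify Int ~ Int
  unify Int ~ Int
let x : Int
  unify Bool ~ Bool
v : a
  unify a ~ Bool
  unify Int ~ Int
\v._ : Bool -> Int
let u : Bool -> Int
  unify Bool ~ Bool
  unify Int ~ Int
  unify Int ~ Int
w : b
\w._ : b -> b
  unify b -> b ~ Int -> c
  unify b ~ Int
  unify Int ~ c
_ _ : Int
  unify Int ~ Int
  unify Int ~ Int
  unify Int ~ Bool
  FAIL: mismatch Int ~ Bool

Answer: 2.1.0 : 1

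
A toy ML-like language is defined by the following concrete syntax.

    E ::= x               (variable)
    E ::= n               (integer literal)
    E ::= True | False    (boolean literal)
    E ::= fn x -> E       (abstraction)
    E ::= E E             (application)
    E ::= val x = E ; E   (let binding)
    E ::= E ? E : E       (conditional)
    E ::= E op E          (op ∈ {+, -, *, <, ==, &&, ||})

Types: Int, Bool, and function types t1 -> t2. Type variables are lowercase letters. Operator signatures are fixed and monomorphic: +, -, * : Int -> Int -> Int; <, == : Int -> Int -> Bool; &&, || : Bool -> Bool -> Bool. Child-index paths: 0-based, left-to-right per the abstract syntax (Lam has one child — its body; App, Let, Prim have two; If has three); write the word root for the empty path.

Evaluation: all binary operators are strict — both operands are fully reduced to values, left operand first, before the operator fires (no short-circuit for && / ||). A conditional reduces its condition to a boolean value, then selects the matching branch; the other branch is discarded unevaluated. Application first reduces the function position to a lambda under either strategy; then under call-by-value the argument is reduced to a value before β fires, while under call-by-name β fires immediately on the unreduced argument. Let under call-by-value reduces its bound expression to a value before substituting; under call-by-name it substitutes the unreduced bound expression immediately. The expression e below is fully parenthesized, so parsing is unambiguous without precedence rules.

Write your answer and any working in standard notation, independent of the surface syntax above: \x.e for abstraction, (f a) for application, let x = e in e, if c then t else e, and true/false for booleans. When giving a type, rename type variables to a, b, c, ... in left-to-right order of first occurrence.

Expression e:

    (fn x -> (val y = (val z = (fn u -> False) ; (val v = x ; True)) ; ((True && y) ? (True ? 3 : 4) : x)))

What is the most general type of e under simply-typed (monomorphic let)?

Answer: Int -> Int

Derivation:
\u._ : b -> Bool
let z : b -> Bool
x : a
let v : a
let y : Bool
  unify Bool ~ Bool
y : Bool
  unify Bool ~ Bool
  unify Bool ~ Bool
  unify Bool ~ Bool
  unify Int ~ Int
x : a
  unify Int ~ a
\x._ : Int -> Int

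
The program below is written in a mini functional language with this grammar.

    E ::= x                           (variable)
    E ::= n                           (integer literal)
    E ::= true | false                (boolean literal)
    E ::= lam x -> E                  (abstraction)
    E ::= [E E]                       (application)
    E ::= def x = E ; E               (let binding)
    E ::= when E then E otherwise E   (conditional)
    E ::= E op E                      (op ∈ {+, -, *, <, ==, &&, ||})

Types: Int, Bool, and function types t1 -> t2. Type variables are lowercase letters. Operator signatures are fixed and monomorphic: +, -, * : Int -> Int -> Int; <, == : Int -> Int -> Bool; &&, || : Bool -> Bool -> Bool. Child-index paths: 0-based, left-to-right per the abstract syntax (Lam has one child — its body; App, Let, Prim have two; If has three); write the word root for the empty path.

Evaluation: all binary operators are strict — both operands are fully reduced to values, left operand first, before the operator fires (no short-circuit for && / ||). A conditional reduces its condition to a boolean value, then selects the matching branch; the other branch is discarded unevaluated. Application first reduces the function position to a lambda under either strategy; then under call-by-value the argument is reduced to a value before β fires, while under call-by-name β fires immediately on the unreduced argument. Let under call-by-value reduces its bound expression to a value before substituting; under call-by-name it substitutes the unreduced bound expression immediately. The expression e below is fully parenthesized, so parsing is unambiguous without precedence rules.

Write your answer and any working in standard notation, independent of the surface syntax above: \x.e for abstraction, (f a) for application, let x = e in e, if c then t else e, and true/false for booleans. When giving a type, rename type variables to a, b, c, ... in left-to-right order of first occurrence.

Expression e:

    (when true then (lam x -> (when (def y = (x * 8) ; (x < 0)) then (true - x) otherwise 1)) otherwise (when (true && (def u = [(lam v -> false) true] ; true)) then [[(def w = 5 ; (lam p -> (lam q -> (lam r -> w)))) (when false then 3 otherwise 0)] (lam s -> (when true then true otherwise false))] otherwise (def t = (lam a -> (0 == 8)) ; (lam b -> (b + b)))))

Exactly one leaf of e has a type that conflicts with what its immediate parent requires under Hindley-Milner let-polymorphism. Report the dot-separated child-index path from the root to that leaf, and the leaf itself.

Answer: 1.0.1.0 : true

Derivation:
  unify Bool ~ Bool
x : a
  unify a ~ Int
  unify Int ~ Int
let y : Int
x : Int
  unify Int ~ Int
  unify Int ~ Int
  unify Bool ~ Bool
  unify Bool ~ Int
  FAIL: mismatch Bool ~ Int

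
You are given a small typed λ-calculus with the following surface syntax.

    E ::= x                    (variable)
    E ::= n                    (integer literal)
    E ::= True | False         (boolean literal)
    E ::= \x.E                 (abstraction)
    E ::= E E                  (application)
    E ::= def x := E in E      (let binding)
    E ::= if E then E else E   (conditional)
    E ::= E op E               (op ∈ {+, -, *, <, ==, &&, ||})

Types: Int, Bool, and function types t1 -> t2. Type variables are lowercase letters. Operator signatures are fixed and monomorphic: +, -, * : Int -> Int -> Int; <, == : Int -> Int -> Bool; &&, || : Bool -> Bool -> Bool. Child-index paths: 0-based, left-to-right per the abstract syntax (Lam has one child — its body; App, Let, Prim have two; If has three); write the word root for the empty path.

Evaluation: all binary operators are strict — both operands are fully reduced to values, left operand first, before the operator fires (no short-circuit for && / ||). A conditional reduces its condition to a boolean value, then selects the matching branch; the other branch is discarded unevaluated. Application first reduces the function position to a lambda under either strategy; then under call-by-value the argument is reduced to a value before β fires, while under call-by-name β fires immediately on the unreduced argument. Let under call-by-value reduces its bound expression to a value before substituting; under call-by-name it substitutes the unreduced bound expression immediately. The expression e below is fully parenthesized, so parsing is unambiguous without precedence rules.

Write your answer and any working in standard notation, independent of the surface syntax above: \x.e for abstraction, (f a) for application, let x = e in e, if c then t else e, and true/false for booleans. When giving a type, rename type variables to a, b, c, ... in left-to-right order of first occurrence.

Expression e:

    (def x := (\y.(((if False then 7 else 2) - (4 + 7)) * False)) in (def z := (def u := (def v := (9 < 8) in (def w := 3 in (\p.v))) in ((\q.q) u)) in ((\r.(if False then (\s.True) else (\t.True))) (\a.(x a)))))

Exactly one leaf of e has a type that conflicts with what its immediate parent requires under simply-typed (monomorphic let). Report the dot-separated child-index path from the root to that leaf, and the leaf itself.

Working:
  unify Bool ~ Bool
  unify Int ~ Int
  unify Int ~ Int
  unify Int ~ Int
  unify Int ~ Int
  unify Int ~ Int
  unify Int ~ Int
  unify Bool ~ Int
  FAIL: mismatch Bool ~ Int

Answer: 0.0.1 : false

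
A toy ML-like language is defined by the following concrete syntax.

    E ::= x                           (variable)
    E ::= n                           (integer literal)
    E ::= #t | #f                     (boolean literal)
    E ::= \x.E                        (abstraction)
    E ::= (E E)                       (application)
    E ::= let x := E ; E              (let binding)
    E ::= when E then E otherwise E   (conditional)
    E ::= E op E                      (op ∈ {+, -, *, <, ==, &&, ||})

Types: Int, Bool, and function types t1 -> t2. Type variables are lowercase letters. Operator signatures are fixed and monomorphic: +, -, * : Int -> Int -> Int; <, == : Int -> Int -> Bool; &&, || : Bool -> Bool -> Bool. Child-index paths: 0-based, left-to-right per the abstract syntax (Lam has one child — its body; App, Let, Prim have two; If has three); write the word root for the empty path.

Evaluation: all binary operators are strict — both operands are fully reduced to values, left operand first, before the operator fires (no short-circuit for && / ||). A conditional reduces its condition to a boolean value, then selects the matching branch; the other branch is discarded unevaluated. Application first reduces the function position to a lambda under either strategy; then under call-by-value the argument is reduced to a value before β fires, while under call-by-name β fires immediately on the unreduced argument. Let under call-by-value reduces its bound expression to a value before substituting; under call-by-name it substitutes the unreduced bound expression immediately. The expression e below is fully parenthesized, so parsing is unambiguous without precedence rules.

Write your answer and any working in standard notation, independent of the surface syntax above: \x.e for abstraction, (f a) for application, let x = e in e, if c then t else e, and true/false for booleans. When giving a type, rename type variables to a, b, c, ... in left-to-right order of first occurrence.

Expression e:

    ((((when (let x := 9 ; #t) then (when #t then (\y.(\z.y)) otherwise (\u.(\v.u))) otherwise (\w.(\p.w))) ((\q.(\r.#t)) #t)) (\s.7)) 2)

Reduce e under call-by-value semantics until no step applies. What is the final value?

Answer: true

Working:
step 0: ((((if (let x = 9 in true) then (if true then (\y.(\z.y)) else (\u.(\v.u))) else (\w.(\p.w))) ((\q.(\r.true)) true)) (\s.7)) 2)
step 1: [let@0.0.0.0] ((((if true then (if true then (\y.(\z.y)) else (\u.(\v.u))) else (\w.(\p.w))) ((\q.(\r.true)) true)) (\s.7)) 2)
step 2: [if@0.0.0] ((((if true then (\y.(\z.y)) else (\u.(\v.u))) ((\q.(\r.true)) true)) (\s.7)) 2)
step 3: [if@0.0.0] ((((\y.(\z.y)) ((\q.(\r.true)) true)) (\s.7)) 2)
step 4: [beta@0.0.1] ((((\y.(\z.y)) (\r.true)) (\s.7)) 2)
step 5: [beta@0.0] (((\z.(\r.true)) (\s.7)) 2)
step 6: [beta@0] ((\r.true) 2)
step 7: [beta@root] true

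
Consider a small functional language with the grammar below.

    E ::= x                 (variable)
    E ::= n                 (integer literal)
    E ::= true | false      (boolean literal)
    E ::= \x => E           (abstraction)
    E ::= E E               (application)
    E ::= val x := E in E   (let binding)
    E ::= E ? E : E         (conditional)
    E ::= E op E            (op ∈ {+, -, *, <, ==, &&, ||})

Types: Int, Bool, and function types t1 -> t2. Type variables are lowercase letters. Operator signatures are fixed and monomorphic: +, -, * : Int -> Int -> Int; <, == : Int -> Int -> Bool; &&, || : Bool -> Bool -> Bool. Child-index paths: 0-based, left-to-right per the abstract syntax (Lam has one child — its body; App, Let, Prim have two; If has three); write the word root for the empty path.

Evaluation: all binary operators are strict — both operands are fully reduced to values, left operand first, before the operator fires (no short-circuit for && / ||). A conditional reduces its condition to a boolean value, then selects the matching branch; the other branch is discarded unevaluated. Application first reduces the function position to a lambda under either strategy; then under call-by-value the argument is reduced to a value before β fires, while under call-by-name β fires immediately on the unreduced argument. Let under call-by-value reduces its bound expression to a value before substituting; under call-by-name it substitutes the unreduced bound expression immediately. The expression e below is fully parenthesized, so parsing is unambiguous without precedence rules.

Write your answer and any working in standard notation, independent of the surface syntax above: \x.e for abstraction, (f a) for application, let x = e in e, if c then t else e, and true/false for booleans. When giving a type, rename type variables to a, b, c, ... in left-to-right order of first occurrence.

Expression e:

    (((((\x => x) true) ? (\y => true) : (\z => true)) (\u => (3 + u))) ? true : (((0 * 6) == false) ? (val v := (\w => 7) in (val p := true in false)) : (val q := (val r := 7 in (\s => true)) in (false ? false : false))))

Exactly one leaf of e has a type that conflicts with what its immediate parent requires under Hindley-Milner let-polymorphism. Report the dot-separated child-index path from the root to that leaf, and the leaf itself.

Derivation:
x : a
\x._ : a -> a
  unify a -> a ~ Bool -> b
  unify a ~ Bool
  unify Bool ~ b
_ _ : Bool
  unify Bool ~ Bool
\y._ : c -> Bool
\z._ : d -> Bool
  unify c -> Bool ~ d -> Bool
  unify c ~ d
  unify Bool ~ Bool
  unify Int ~ Int
u : e
  unify e ~ Int
\u._ : Int -> Int
  unify d -> Bool ~ (Int -> Int) -> f
  unify d ~ Int -> Int
  unify Bool ~ f
_ _ : Bool
  unify Bool ~ Bool
  unify Int ~ Int
  unify Int ~ Int
  unify Int ~ Int
  unify Bool ~ Int
  FAIL: mismatch Bool ~ Int

Answer: 2.0.1 : false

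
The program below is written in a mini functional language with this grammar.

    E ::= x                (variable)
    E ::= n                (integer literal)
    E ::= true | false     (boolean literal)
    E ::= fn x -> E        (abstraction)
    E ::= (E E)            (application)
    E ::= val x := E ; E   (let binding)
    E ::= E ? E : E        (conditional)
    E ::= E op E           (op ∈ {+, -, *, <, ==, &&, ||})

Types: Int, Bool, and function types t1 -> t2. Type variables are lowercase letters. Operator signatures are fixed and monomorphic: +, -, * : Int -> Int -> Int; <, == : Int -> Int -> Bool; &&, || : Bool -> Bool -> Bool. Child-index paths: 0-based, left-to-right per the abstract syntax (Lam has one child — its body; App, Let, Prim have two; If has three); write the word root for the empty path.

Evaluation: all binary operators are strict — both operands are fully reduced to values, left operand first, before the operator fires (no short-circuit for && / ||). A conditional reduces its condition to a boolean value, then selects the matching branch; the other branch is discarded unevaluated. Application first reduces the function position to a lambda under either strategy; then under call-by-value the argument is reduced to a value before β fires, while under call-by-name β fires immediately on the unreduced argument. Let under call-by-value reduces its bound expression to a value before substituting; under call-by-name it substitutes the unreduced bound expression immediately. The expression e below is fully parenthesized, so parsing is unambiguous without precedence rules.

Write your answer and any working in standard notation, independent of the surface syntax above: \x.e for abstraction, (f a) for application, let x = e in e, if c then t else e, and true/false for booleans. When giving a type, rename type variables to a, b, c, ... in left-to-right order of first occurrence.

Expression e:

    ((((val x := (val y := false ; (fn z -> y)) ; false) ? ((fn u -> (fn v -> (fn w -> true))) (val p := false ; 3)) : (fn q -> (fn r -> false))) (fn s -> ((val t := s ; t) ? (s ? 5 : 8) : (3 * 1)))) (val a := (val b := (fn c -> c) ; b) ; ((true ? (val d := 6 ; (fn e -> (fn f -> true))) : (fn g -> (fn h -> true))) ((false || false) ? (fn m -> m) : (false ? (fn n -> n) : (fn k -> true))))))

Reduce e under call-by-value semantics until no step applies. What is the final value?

Answer: false

Working:
step 0: (((if (let x = (let y = false in (\z.y)) in false) then ((\u.(\v.(\w.true))) (let p = false in 3)) else (\q.(\r.false))) (\s.(if (let t = s in t) then (if s then 5 else 8) else (3 * 1)))) (let a = (let b = (\c.c) in b) in ((if true then (let d = 6 in (\e.(\f.true))) else (\g.(\h.true))) (if (false || false) then (\m.m) else (if false then (\n.n) else (\k.true))))))
step 1: [let@0.0.0.0] (((if (let x = (\z.false) in false) then ((\u.(\v.(\w.true))) (let p = false in 3)) else (\q.(\r.false))) (\s.(if (let t = s in t) then (if s then 5 else 8) else (3 * 1)))) (let a = (let b = (\c.c) in b) in ((if true then (let d = 6 in (\e.(\f.true))) else (\g.(\h.true))) (if (false || false) then (\m.m) else (if false then (\n.n) else (\k.true))))))
step 2: [let@0.0.0] (((if false then ((\u.(\v.(\w.true))) (let p = false in 3)) else (\q.(\r.false))) (\s.(if (let t = s in t) then (if s then 5 else 8) else (3 * 1)))) (let a = (let b = (\c.c) in b) in ((if true then (let d = 6 in (\e.(\f.true))) else (\g.(\h.true))) (if (false || false) then (\m.m) else (if false then (\n.n) else (\k.true))))))
step 3: [if@0.0] (((\q.(\r.false)) (\s.(if (let t = s in t) then (if s then 5 else 8) else (3 * 1)))) (let a = (let b = (\c.c) in b) in ((if true then (let d = 6 in (\e.(\f.true))) else (\g.(\h.true))) (if (false || false) then (\m.m) else (if false then (\n.n) else (\k.true))))))
step 4: [beta@0] ((\r.false) (let a = (let b = (\c.c) in b) in ((if true then (let d = 6 in (\e.(\f.true))) else (\g.(\h.true))) (if (false || false) then (\m.m) else (if false then (\n.n) else (\k.true))))))
step 5: [let@1.0] ((\r.false) (let a = (\c.c) in ((if true then (let d = 6 in (\e.(\f.true))) else (\g.(\h.true))) (if (false || false) then (\m.m) else (if false then (\n.n) else (\k.true))))))
step 6: [let@1] ((\r.false) ((if true then (let d = 6 in (\e.(\f.true))) else (\g.(\h.true))) (if (false || false) then (\m.m) else (if false then (\n.n) else (\k.true)))))
step 7: [if@1.0] ((\r.false) ((let d = 6 in (\e.(\f.true))) (if (false || false) then (\m.m) else (if false then (\n.n) else (\k.true)))))
step 8: [let@1.0] ((\r.false) ((\e.(\f.true)) (if (false || false) then (\m.m) else (if false then (\n.n) else (\k.true)))))
step 9: [delta@1.1.0] ((\r.false) ((\e.(\f.true)) (if false then (\m.m) else (if false then (\n.n) else (\k.true)))))
step 10: [if@1.1] ((\r.false) ((\e.(\f.true)) (if false then (\n.n) else (\k.true))))
step 11: [if@1.1] ((\r.false) ((\e.(\f.true)) (\k.true)))
step 12: [beta@1] ((\r.false) (\f.true))
step 13: [beta@root] false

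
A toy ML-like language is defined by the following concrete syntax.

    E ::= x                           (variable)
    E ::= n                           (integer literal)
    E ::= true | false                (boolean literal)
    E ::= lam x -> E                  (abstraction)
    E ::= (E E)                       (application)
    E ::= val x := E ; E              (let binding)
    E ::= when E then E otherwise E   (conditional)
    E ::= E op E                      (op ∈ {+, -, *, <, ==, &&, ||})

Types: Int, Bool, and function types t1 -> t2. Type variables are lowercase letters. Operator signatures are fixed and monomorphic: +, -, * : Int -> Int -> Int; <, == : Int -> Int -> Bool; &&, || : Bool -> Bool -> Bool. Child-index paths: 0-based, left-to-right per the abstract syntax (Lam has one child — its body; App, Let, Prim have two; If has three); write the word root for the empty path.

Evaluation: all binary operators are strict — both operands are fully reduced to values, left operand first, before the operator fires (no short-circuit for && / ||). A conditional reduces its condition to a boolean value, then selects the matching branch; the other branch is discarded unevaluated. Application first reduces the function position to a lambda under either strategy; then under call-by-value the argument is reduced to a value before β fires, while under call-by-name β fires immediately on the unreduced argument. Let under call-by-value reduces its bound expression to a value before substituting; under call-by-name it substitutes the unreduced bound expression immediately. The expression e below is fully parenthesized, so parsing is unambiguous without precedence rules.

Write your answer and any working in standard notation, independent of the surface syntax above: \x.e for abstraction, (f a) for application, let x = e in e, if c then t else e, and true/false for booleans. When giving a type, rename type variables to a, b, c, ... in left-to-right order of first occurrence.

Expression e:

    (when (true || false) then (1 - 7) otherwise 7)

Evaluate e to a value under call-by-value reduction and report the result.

Working:
step 0: (if (true || false) then (1 - 7) else 7)
step 1: [delta@0] (if true then (1 - 7) else 7)
step 2: [if@root] (1 - 7)
step 3: [delta@root] -6

Answer: -6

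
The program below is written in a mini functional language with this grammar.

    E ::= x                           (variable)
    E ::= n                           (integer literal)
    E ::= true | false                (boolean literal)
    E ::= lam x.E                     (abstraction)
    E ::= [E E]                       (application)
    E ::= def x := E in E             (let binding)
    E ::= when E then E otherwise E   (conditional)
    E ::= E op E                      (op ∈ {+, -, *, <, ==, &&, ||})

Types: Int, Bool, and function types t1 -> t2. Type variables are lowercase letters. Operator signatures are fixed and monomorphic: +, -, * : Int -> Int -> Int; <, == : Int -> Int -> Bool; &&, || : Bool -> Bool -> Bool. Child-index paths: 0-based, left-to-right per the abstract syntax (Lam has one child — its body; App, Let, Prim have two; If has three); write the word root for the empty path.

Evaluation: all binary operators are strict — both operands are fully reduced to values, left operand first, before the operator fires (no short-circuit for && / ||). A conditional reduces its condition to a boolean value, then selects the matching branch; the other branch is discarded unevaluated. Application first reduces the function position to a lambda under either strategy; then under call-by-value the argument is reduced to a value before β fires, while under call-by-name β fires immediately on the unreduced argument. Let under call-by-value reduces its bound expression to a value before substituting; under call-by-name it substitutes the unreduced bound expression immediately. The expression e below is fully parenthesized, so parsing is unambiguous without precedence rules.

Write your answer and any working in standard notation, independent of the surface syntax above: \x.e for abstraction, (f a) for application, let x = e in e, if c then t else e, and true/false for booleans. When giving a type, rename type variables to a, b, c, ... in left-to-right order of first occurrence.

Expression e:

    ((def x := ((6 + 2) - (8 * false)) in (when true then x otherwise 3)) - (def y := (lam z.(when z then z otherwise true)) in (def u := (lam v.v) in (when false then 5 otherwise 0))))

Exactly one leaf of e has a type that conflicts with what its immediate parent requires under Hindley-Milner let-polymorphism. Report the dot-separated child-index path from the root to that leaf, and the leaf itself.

Answer: 0.0.1.1 : false

Working:
  unify Int ~ Int
  unify Int ~ Int
  unify Int ~ Int
  unify Int ~ Int
  unify Bool ~ Int
  FAIL: mismatch Bool ~ Int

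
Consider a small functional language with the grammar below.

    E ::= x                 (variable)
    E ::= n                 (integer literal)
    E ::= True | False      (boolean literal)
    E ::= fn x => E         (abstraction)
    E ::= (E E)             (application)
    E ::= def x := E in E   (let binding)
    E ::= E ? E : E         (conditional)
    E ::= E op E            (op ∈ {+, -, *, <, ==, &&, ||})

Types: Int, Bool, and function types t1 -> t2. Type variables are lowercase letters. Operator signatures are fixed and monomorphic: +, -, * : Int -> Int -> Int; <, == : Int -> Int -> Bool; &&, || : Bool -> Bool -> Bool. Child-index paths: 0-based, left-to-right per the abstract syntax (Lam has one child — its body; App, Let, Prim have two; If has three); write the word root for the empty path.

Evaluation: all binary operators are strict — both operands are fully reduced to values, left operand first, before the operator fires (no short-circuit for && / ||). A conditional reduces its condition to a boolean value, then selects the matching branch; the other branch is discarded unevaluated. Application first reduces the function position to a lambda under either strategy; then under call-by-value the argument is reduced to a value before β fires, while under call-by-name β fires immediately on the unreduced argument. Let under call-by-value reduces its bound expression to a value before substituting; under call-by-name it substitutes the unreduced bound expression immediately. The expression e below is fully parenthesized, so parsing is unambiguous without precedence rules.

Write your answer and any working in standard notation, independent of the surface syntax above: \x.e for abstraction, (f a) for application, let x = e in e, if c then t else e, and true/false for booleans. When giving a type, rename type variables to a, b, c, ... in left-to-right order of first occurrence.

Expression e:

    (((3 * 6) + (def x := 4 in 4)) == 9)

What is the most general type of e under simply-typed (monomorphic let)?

Answer: Bool

Working:
  unify Int ~ Int
  unify Int ~ Int
  unify Int ~ Int
let x : Int
  unify Int ~ Int
  unify Int ~ Int
  unify Int ~ Int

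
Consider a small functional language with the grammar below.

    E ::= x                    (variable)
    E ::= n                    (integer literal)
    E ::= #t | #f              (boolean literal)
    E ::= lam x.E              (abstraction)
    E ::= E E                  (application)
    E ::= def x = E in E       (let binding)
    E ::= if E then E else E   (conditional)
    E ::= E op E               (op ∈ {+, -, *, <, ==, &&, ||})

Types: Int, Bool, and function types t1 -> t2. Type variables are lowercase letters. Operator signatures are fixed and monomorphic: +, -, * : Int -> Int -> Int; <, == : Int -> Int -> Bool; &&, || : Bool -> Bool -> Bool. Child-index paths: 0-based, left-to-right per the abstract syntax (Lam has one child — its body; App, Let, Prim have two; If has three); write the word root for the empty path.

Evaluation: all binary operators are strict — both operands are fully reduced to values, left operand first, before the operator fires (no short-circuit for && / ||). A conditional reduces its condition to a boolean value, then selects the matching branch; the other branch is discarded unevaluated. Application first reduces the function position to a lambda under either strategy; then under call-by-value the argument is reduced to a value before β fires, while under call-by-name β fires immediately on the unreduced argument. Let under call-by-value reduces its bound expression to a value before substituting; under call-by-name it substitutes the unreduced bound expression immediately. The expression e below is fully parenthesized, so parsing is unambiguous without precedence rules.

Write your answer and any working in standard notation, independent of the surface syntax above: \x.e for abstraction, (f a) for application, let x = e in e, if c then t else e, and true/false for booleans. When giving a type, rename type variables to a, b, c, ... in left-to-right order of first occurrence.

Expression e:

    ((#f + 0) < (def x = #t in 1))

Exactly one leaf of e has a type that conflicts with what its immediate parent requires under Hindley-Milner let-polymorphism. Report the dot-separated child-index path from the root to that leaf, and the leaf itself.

Answer: 0.0 : false

Derivation:
  unify Bool ~ Int
  FAIL: mismatch Bool ~ Int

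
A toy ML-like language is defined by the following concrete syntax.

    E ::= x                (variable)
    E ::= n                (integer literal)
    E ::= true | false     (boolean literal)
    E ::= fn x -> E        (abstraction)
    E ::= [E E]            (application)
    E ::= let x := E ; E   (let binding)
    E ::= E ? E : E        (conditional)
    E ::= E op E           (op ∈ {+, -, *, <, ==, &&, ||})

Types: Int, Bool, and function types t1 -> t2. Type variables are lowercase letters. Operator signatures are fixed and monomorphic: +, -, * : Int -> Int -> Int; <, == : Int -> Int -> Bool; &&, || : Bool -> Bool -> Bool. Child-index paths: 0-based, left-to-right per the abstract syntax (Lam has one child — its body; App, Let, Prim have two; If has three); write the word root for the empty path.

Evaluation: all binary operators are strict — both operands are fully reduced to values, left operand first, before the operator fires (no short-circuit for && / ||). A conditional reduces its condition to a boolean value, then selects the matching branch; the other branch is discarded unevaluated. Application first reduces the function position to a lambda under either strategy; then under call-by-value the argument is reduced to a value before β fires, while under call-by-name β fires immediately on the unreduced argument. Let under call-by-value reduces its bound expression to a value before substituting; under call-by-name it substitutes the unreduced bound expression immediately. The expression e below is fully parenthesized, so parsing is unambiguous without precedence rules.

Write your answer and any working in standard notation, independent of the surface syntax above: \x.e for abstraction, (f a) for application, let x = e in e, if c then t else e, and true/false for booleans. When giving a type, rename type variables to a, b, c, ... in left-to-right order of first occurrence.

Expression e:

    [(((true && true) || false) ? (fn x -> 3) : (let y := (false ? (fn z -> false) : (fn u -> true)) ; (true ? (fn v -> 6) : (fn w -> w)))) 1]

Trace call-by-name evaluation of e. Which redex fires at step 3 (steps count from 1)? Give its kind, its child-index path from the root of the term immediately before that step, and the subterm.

Answer: if at 0 : (if true then (\x.3) else (let y = (if false then (\z.false) else (\u.true)) in (if true then (\v.6) else (\w.w))))

Working:
step 0: ((if ((true && true) || false) then (\x.3) else (let y = (if false then (\z.false) else (\u.true)) in (if true then (\v.6) else (\w.w)))) 1)
step 1: [delta@0.0.0] ((if (true || false) then (\x.3) else (let y = (if false then (\z.false) else (\u.true)) in (if true then (\v.6) else (\w.w)))) 1)
step 2: [delta@0.0] ((if true then (\x.3) else (let y = (if false then (\z.false) else (\u.true)) in (if true then (\v.6) else (\w.w)))) 1)
step 3: [if@0] ((\x.3) 1)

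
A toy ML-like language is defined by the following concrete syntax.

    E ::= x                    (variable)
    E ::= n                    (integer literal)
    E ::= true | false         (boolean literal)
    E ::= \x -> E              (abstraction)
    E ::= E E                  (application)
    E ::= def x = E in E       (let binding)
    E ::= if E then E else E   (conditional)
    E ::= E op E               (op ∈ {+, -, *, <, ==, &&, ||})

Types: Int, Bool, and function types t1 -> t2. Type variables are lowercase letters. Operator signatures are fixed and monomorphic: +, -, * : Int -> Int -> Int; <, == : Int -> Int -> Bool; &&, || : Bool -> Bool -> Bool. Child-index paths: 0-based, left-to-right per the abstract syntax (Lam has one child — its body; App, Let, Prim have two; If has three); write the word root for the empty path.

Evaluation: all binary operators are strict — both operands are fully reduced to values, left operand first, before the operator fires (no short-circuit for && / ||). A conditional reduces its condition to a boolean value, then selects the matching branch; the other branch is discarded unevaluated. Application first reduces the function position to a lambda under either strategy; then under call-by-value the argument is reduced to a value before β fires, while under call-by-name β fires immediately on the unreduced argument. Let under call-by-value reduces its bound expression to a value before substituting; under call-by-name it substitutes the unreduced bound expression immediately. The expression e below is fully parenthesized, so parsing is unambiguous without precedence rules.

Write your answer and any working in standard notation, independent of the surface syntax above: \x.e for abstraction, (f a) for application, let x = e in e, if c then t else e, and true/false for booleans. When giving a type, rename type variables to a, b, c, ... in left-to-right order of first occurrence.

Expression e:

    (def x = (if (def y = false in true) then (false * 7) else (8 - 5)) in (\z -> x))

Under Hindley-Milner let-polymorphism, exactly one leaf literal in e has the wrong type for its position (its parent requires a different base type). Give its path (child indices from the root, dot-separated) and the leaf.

Derivation:
let y : Bool
  unify Bool ~ Bool
  unify Bool ~ Int
  FAIL: mismatch Bool ~ Int

Answer: 0.1.0 : false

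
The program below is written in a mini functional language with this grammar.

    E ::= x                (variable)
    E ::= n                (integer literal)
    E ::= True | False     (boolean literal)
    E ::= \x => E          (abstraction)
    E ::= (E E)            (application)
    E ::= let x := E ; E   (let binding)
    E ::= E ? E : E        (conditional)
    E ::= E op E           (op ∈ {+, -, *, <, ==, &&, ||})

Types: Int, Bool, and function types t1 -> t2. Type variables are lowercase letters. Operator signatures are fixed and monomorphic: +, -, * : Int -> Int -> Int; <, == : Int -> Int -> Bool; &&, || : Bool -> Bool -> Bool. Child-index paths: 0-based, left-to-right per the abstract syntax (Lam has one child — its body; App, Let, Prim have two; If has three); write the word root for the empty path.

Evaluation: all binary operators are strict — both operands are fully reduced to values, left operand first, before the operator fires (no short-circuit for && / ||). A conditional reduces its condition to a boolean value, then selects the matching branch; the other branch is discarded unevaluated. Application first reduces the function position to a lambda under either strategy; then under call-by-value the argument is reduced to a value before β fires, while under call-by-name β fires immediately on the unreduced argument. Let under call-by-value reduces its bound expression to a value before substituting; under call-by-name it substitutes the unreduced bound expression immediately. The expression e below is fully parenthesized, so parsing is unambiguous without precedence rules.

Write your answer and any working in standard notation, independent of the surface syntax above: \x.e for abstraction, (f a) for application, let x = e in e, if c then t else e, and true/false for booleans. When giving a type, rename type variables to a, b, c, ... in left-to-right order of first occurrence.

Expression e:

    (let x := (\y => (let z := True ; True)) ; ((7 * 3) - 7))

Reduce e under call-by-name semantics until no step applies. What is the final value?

Derivation:
step 0: (let x = (\y.(let z = true in true)) in ((7 * 3) - 7))
step 1: [let@root] ((7 * 3) - 7)
step 2: [delta@0] (21 - 7)
step 3: [delta@root] 14

Answer: 14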